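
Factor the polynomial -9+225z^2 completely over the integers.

9(5z+1)(5z-1)

Pull out the common factor 9; 25z^2-1 is a difference of squares.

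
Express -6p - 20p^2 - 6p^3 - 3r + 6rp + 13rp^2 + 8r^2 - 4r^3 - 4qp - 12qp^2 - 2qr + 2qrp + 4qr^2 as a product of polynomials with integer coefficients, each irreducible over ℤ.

(2r - 3p - 1)(r + 2p)(2q - 2r + p + 3)

Group: 2q(2r^2 + rp - r - 6p^2 - 2p) + (-2r + p + 3)(2r^2 + rp - r - 6p^2 - 2p); both groups contain (2r^2 + rp - r - 6p^2 - 2p), so (2q - 2r + p + 3) is a factor with cofactor 2r^2 + rp - r - 6p^2 - 2p.
The cofactor groups again: 2r^2 + rp - r - 6p^2 - 2p = 2r(r + 2p) + (-3p - 1)(r + 2p); both groups contain (r + 2p), giving (2r - 3p - 1)(r + 2p).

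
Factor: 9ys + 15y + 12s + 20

(3s + 5)(3y + 4)

Group as (9ys + 15y) + (12s + 20) = 3y(3s + 5) + 4(3s + 5).
Both groups share the factor (3s + 5).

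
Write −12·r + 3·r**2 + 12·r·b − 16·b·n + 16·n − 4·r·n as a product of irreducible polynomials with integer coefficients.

(3·r − 4·n)·(r + 4·b − 4)

Group: r·(3·r − 4·n) + (4·b − 4)·(3·r − 4·n); both groups contain (3·r − 4·n).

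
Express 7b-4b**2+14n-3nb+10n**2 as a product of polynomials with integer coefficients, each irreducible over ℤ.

Group: 5n(2n+b) + (-4b+7)(2n+b); both groups contain (2n+b).

(5n-4b+7)(2n+b)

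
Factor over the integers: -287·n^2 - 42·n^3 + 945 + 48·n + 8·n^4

(2·n + 5)·(4·n - 7)·(n + 3)·(n - 9)

Trying the rational-root candidates, n = 7/4 is a root, giving the factor (4·n - 7) and quotient 2·n^3 - 7·n^2 - 84·n - 135.
Then n = -5/2 is a root, so (2·n + 5) is a factor; dividing leaves n^2 - 6·n - 27.
The remaining quadratic factors as (n + 3)(n - 9).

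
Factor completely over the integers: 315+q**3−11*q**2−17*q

Trying the rational-root candidates, q = 7 is a root, so (q−7) is a factor; dividing leaves q**2−4*q−45.
The remaining quadratic factors as (q−9)(q+5).

(q+5)*(q−7)*(q−9)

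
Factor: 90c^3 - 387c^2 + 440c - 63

Testing divisors of the constant over divisors of the leading coefficient, c = 7/3 is a root, so (3c - 7) is a factor; dividing leaves 30c^2 - 59c + 9.
The remaining quadratic factors as (5c - 9)(6c - 1).

(3c - 7)(5c - 9)(6c - 1)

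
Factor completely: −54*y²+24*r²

Every term has a factor of 6. Then 4*r²−9*y² = (2*r)² − (3*y)².

6*(2*r+3*y)*(2*r−3*y)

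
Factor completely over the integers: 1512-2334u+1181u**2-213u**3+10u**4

Among the possible rational roots, u = 9/5 is a root, so (5u-9) is a factor; dividing leaves 2u**3-39u**2+166u-168.
Then u = 4 is a root, so (u-4) divides it; the quotient is 2u**2-31u+42.
The remaining quadratic factors as (2u-3)(u-14).

(2u-3)(5u-9)(u-14)(u-4)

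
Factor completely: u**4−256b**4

(u)⁴ − (4b)⁴ = ((u)² − (4b)²)((u)² + (4b)²); the first factor splits again, the second (u**2+16b**2) is irreducible.

(u−4b)(u+4b)(u**2+16b**2)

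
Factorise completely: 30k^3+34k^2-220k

2k(3k+10)(5k-11)

Pull out the common factor 2k, then factor the remaining trinomial.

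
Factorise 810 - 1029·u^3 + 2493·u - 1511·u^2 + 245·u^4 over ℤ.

(5·u + 9)·(7·u + 2)·(7·u - 9)·(u - 5)

Testing divisors of the constant over divisors of the leading coefficient, u = 5 is a root, so (u - 5) is a factor; dividing leaves 245·u^3 + 196·u^2 - 531·u - 162.
Continuing, u = -2/7 is a root, giving the factor (7·u + 2) and quotient 35·u^2 + 18·u - 81.
The remaining quadratic factors as (5·u + 9)(7·u - 9).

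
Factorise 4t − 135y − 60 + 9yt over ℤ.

Group as (9yt − 135y) + (4t − 60) = 9y(t − 15) + 4(t − 15).
Both groups share the factor (t − 15).

(9y + 4)(t − 15)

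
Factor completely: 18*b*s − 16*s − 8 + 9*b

(2*s + 1)*(9*b − 8)

Group as (18*b*s + 9*b) + (−16*s − 8) = 9*b*(2*s + 1) − 8*(2*s + 1).
Both groups share the factor (2*s + 1).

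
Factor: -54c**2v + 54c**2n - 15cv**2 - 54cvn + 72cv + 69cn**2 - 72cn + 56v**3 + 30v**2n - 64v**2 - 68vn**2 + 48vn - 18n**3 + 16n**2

Group: v(-54c**2 - 15cv - 69cn + 72c + 56v**2 + 86vn - 64v + 18n**2 - 16n) - n(-54c**2 - 15cv - 69cn + 72c + 56v**2 + 86vn - 64v + 18n**2 - 16n); both groups contain (-54c**2 - 15cv - 69cn + 72c + 56v**2 + 86vn - 64v + 18n**2 - 16n), so (v - n) is a factor with cofactor -54c**2 - 15cv - 69cn + 72c + 56v**2 + 86vn - 64v + 18n**2 - 16n.
The cofactor groups again: -54c**2 - 15cv - 69cn + 72c + 56v**2 + 86vn - 64v + 18n**2 - 16n = -9c(6c + 7v + 9n - 8) + (8v + 2n)(6c + 7v + 9n - 8); both groups contain (6c + 7v + 9n - 8), giving -(9c - 8v - 2n)(6c + 7v + 9n - 8).

-(v - n)(6c + 7v + 9n - 8)(9c - 8v - 2n)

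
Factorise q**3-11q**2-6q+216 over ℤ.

(q+4)(q-6)(q-9)

Among the possible rational roots, q = 9 is a root, so (q-9) is a factor; dividing leaves q**2-2q-24.
The remaining quadratic factors as (q-6)(q+4).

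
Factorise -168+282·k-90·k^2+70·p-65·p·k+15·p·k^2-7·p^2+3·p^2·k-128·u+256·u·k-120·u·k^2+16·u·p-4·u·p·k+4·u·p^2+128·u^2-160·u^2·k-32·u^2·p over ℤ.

-(8·u-p+6)·(4·u+3·k-7)·(p+5·k-4)

Group: p·(-32·u^2+4·u·p-24·u·k+32·u+3·p·k-7·p-18·k+42) + (5·k-4)·(-32·u^2+4·u·p-24·u·k+32·u+3·p·k-7·p-18·k+42); both groups contain (-32·u^2+4·u·p-24·u·k+32·u+3·p·k-7·p-18·k+42), so (p+5·k-4) is a factor with cofactor -32·u^2+4·u·p-24·u·k+32·u+3·p·k-7·p-18·k+42.
The cofactor groups again: -32·u^2+4·u·p-24·u·k+32·u+3·p·k-7·p-18·k+42 = -8·u·(4·u+3·k-7) + (p-6)·(4·u+3·k-7); both groups contain (4·u+3·k-7), giving -(8·u-p+6)·(4·u+3·k-7).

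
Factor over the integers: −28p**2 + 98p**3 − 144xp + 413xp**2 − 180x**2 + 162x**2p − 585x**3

−(13x − 14p + 4)(15x + 7p)(3x + p)

Group: 13x(−45x**2 − 36xp − 7p**2) + (−14p + 4)(−45x**2 − 36xp − 7p**2); both groups contain (−45x**2 − 36xp − 7p**2), so (13x − 14p + 4) is a factor with cofactor −45x**2 − 36xp − 7p**2.
The cofactor groups again: −45x**2 − 36xp − 7p**2 = −3x(15x + 7p) − p(15x + 7p); both groups contain (15x + 7p), giving −(3x + p)(15x + 7p).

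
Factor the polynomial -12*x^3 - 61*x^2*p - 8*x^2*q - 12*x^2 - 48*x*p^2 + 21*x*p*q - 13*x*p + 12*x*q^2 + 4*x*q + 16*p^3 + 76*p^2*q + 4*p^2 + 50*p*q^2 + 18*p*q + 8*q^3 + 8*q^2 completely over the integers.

-(4*x - p - 4*q)*(3*x + 4*p + 2*q)*(x + 4*p + q + 1)

Group: 4*x*(-3*x^2 - 16*x*p - 5*x*q - 3*x - 16*p^2 - 12*p*q - 4*p - 2*q^2 - 2*q) + (-p - 4*q)*(-3*x^2 - 16*x*p - 5*x*q - 3*x - 16*p^2 - 12*p*q - 4*p - 2*q^2 - 2*q); both groups contain (-3*x^2 - 16*x*p - 5*x*q - 3*x - 16*p^2 - 12*p*q - 4*p - 2*q^2 - 2*q), so (4*x - p - 4*q) is a factor with cofactor -3*x^2 - 16*x*p - 5*x*q - 3*x - 16*p^2 - 12*p*q - 4*p - 2*q^2 - 2*q.
The cofactor groups again: -3*x^2 - 16*x*p - 5*x*q - 3*x - 16*p^2 - 12*p*q - 4*p - 2*q^2 - 2*q = -x*(3*x + 4*p + 2*q) + (-4*p - q - 1)*(3*x + 4*p + 2*q); both groups contain (3*x + 4*p + 2*q), giving -(x + 4*p + q + 1)*(3*x + 4*p + 2*q).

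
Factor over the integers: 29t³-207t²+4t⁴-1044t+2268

Testing divisors of the constant over divisors of the leading coefficient, t = 7/4 is a root, so (4t-7) is a factor; dividing leaves t³+9t²-36t-324.
Next, t = -9 is a root, so (t+9) divides it; the quotient is t²-36.
The remaining quadratic factors as (t+6)(t-6).

(4t-7)(t+6)(t+9)(t-6)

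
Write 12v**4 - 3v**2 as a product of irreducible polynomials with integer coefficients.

3v**2(2v + 1)(2v - 1)

Factor out 3v**2, leaving 4v**2 - 1, which is a difference of two squares.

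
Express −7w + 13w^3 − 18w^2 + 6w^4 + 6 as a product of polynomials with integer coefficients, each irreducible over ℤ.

(2w − 1)(3w + 2)(w + 3)(w − 1)

Testing divisors of the constant over divisors of the leading coefficient, w = 1/2 is a root, so (2w − 1) divides it; the quotient is 3w^3 + 8w^2 − 5w − 6.
Continuing, w = −2/3 is a root, so (3w + 2) is a factor; dividing leaves w^2 + 2w − 3.
The remaining quadratic factors as (w − 1)(w + 3).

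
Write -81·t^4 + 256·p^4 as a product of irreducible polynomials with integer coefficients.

(4·p + 3·t)·(4·p - 3·t)·(16·p^2 + 9·t^2)

Write as (16·p^2)² − (9·t^2)², then factor 16·p^2 - 9·t^2 once more.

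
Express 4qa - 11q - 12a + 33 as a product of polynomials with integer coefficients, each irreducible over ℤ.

(4a - 11)(q - 3)

Group as (4qa - 11q) + (-12a + 33) = q(4a - 11) - 3(4a - 11).
Both groups share the factor (4a - 11).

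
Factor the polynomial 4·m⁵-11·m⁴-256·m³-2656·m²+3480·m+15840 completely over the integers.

(4·m-11)·(m+2)·(m-12)·(m²+10·m+60)

Trying the rational-root candidates, m = 12 is a root, so (m-12) is a factor; dividing leaves 4·m⁴+37·m³+188·m²-400·m-1320.
Then m = -2 is a root, so (m+2) divides it; the quotient is 4·m³+29·m²+130·m-660.
Continuing, m = 11/4 is a root, giving the factor (4·m-11) and quotient m²+10·m+60.
The quadratic m²+10·m+60 has discriminant -140 < 0 and is irreducible over ℤ.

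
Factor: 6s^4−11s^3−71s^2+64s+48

(2s+1)(3s−4)(s+3)(s−4)

Trying the rational-root candidates, s = 4 is a root, so (s−4) is a factor; dividing leaves 6s^3+13s^2−19s−12.
Continuing, s = −3 is a root, so (s+3) divides it; the quotient is 6s^2−5s−4.
The remaining quadratic factors as (3s−4)(2s+1).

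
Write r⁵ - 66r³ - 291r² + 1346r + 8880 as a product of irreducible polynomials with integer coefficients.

Among the possible rational roots, r = 6 is a root, so (r - 6) is a factor; dividing leaves r⁴ + 6r³ - 30r² - 471r - 1480.
Continuing, r = -5 is a root, so (r + 5) divides it; the quotient is r³ + r² - 35r - 296.
Continuing, r = 8 is a root, so (r - 8) is a factor; dividing leaves r² + 9r + 37.
The quadratic r² + 9r + 37 has discriminant -67 < 0 and is irreducible over ℤ.

(r + 5)(r - 6)(r - 8)(r² + 9r + 37)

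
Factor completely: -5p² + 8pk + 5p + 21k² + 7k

-(p - 3k - 1)(5p + 7k)

Group: -p(5p + 7k) + (3k + 1)(5p + 7k); both groups contain (5p + 7k).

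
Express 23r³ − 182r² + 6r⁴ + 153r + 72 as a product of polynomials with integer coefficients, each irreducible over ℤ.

(2r − 3)(3r + 1)(r + 8)(r − 3)

Trying the rational-root candidates, r = 3/2 is a root, so (2r − 3) is a factor; dividing leaves 3r³ + 16r² − 67r − 24.
Next, r = −8 is a root, so (r + 8) is a factor; dividing leaves 3r² − 8r − 3.
The remaining quadratic factors as (r − 3)(3r + 1).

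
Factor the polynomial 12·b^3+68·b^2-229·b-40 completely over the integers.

(2·b-5)·(6·b+1)·(b+8)

By the rational root theorem, b = -8 is a root, so (b+8) divides it; the quotient is 12·b^2-28·b-5.
The remaining quadratic factors as (6·b+1)(2·b-5).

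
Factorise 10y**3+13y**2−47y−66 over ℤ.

Testing divisors of the constant over divisors of the leading coefficient, y = 11/5 is a root, so (5y−11) divides it; the quotient is 2y**2+7y+6.
The remaining quadratic factors as (2y+3)(y+2).

(2y+3)(5y−11)(y+2)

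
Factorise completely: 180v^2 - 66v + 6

Pull out the common factor 6, then factor the remaining trinomial.

6(5v - 1)(6v - 1)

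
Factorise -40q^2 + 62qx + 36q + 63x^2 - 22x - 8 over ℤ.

Group: -4q(10q + 7x - 4) + (9x + 2)(10q + 7x - 4); both groups contain (10q + 7x - 4).

-(10q + 7x - 4)(4q - 9x - 2)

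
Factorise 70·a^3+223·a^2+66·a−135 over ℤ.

(2·a+5)·(5·a−3)·(7·a+9)

Among the possible rational roots, a = 3/5 is a root, so (5·a−3) divides it; the quotient is 14·a^2+53·a+45.
The remaining quadratic factors as (2·a+5)(7·a+9).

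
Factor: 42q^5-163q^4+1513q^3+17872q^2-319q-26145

(6q-7)(7q+9)(q+5)(q^2-9q+83)

Trying the rational-root candidates, q = -9/7 is a root, so (7q+9) divides it; the quotient is 6q^4-31q^3+256q^2+2224q-2905.
Continuing, q = 7/6 is a root, so (6q-7) divides it; the quotient is q^3-4q^2+38q+415.
Then q = -5 is a root, so (q+5) is a factor; dividing leaves q^2-9q+83.
The quadratic q^2-9q+83 has discriminant -251 < 0 and is irreducible over ℤ.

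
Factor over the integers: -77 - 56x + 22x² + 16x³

(8x + 11)(2x² - 7)

Group as (16x³ - 56x) + (22x² - 77) = 8x(2x² - 7) + 11(2x² - 7).
Both groups share the factor (2x² - 7).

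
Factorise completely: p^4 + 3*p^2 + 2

Substitute u = p^2 to get a quadratic in u, then factor.
p^2 + 1 is irreducible over ℤ (sum of squares).
p^2 + 2 is irreducible over ℤ (always positive, so no real roots).

(p^2 + 1)*(p^2 + 2)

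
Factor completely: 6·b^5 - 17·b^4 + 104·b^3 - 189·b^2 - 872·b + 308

(2·b - 7)·(3·b - 1)·(b + 2)·(b^2 - b + 22)

By the rational root theorem, b = 7/2 is a root, so (2·b - 7) divides it; the quotient is 3·b^4 + 2·b^3 + 59·b^2 + 112·b - 44.
Then b = 1/3 is a root, so (3·b - 1) is a factor; dividing leaves b^3 + b^2 + 20·b + 44.
Next, b = -2 is a root, so (b + 2) is a factor; dividing leaves b^2 - b + 22.
The quadratic b^2 - b + 22 has discriminant -87 < 0 and is irreducible over ℤ.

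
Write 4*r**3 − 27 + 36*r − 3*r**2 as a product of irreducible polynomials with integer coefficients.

Group as (4*r**3 + 36*r) + (−3*r**2 − 27) = 4*r*(r**2 + 9) − 3*(r**2 + 9).
Both groups share the factor (r**2 + 9).

(4*r − 3)*(r**2 + 9)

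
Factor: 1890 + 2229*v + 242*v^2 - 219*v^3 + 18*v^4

(3*v + 5)*(6*v + 7)*(v - 6)*(v - 9)

Trying the rational-root candidates, v = 9 is a root, so (v - 9) is a factor; dividing leaves 18*v^3 - 57*v^2 - 271*v - 210.
Then v = -5/3 is a root, giving the factor (3*v + 5) and quotient 6*v^2 - 29*v - 42.
The remaining quadratic factors as (v - 6)(6*v + 7).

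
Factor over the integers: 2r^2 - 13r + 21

Need a pair with product 2·21 = 42 and sum -13: that's -7 and -6.
Split the middle term: 2r^2 - 7r - 6r + 21 = r(2r - 7) - 3(2r - 7).

(2r - 7)(r - 3)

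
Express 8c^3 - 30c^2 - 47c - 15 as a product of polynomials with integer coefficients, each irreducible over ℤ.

(2c + 1)(4c + 3)(c - 5)

Trying the rational-root candidates, c = 5 is a root, so (c - 5) divides it; the quotient is 8c^2 + 10c + 3.
The remaining quadratic factors as (4c + 3)(2c + 1).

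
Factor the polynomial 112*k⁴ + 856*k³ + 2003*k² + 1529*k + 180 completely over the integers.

Trying the rational-root candidates, k = −1/7 is a root, so (7*k + 1) is a factor; dividing leaves 16*k³ + 120*k² + 269*k + 180.
Next, k = −4 is a root, so (k + 4) is a factor; dividing leaves 16*k² + 56*k + 45.
The remaining quadratic factors as (4*k + 9)(4*k + 5).

(4*k + 5)*(4*k + 9)*(7*k + 1)*(k + 4)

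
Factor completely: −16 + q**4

(q + 2)(q − 2)(q**2 + 4)

Write as (q**2)² − (4)², then factor q**2 − 4 once more.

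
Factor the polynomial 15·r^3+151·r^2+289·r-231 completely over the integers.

(3·r+11)·(5·r-3)·(r+7)

By the rational root theorem, r = 3/5 is a root, so (5·r-3) is a factor; dividing leaves 3·r^2+32·r+77.
The remaining quadratic factors as (3·r+11)(r+7).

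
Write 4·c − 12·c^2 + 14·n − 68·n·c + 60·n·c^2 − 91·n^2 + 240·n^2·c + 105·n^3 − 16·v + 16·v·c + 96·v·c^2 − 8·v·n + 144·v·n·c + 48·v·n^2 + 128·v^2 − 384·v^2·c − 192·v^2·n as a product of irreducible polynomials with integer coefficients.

Group: 8·v·(−24·v·n − 48·v·c + 16·v − 15·n^2 − 30·n·c + 13·n + 6·c − 2) + (−7·n − 2·c)·(−24·v·n − 48·v·c + 16·v − 15·n^2 − 30·n·c + 13·n + 6·c − 2); both groups contain (−24·v·n − 48·v·c + 16·v − 15·n^2 − 30·n·c + 13·n + 6·c − 2), so (8·v − 7·n − 2·c) is a factor with cofactor −24·v·n − 48·v·c + 16·v − 15·n^2 − 30·n·c + 13·n + 6·c − 2.
The cofactor groups again: −24·v·n − 48·v·c + 16·v − 15·n^2 − 30·n·c + 13·n + 6·c − 2 = −3·n·(8·v + 5·n − 1) + (−6·c + 2)·(8·v + 5·n − 1); both groups contain (8·v + 5·n − 1), giving −(3·n + 6·c − 2)·(8·v + 5·n − 1).

−(8·v − 7·n − 2·c)·(8·v + 5·n − 1)·(3·n + 6·c − 2)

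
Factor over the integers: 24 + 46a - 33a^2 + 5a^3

(5a + 2)(a - 3)(a - 4)

Trying the rational-root candidates, a = -2/5 is a root, so (5a + 2) is a factor; dividing leaves a^2 - 7a + 12.
The remaining quadratic factors as (a - 4)(a - 3).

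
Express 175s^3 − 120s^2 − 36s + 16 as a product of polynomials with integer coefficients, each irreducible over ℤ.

By the rational root theorem, s = −2/5 is a root, so (5s + 2) is a factor; dividing leaves 35s^2 − 38s + 8.
The remaining quadratic factors as (5s − 4)(7s − 2).

(5s + 2)(5s − 4)(7s − 2)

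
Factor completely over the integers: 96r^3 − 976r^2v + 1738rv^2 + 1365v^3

(12r + 7v)(2r − 15v)(4r − 13v)

Group: 4r(24r^2 − 166rv − 105v^2) − 13v(24r^2 − 166rv − 105v^2); both groups contain (24r^2 − 166rv − 105v^2), so (4r − 13v) is a factor with cofactor 24r^2 − 166rv − 105v^2.
The cofactor groups again: 24r^2 − 166rv − 105v^2 = 12r(2r − 15v) + 7v(2r − 15v); both groups contain (2r − 15v), giving (12r + 7v)(2r − 15v).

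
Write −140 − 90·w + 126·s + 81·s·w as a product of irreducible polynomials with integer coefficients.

(9·s − 10)·(9·w + 14)

Group as (81·s·w + 126·s) + (−90·w − 140) = 9·s·(9·w + 14) − 10·(9·w + 14).
Both groups share the factor (9·w + 14).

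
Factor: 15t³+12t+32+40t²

(3t+8)(5t²+4)

Group as (15t³+12t) + (40t²+32) = 3t(5t²+4) + 8(5t²+4).
Both groups share the factor (5t²+4).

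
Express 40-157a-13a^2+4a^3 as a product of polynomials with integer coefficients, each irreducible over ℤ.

(4a-1)(a+5)(a-8)

Trying the rational-root candidates, a = 1/4 is a root, giving the factor (4a-1) and quotient a^2-3a-40.
The remaining quadratic factors as (a+5)(a-8).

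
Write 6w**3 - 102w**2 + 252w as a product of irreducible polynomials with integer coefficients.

6w(w - 14)(w - 3)

Pull out the common factor 6w, then factor the remaining trinomial.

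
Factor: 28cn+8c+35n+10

(4c+5)(7n+2)

Group as (28cn+8c) + (35n+10) = 4c(7n+2) + 5(7n+2).
Both groups share the factor (7n+2).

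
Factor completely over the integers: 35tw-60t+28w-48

Group as (35tw-60t) + (28w-48) = 5t(7w-12) + 4(7w-12).
Both groups share the factor (7w-12).

(5t+4)(7w-12)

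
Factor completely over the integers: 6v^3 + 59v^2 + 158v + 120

Testing divisors of the constant over divisors of the leading coefficient, v = -4/3 is a root, giving the factor (3v + 4) and quotient 2v^2 + 17v + 30.
The remaining quadratic factors as (v + 6)(2v + 5).

(2v + 5)(3v + 4)(v + 6)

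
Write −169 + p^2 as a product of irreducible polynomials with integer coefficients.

(p + 13)(p − 13)

Two integers with product −169 and sum 0 are −13 and 13.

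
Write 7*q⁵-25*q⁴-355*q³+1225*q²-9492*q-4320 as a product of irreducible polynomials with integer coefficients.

(7*q+3)*(q+8)*(q-9)*(q²-3*q+20)

Among the possible rational roots, q = 9 is a root, giving the factor (q-9) and quotient 7*q⁴+38*q³-13*q²+1108*q+480.
Next, q = -3/7 is a root, giving the factor (7*q+3) and quotient q³+5*q²-4*q+160.
Next, q = -8 is a root, so (q+8) divides it; the quotient is q²-3*q+20.
The quadratic q²-3*q+20 has discriminant -71 < 0 and is irreducible over ℤ.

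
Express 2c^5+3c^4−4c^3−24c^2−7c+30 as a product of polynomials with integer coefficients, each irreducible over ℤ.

(2c+3)(c−1)(c−2)(c^2+3c+5)

By the rational root theorem, c = −3/2 is a root, giving the factor (2c+3) and quotient c^4−2c^2−9c+10.
Continuing, c = 2 is a root, giving the factor (c−2) and quotient c^3+2c^2+2c−5.
Then c = 1 is a root, so (c−1) divides it; the quotient is c^2+3c+5.
The quadratic c^2+3c+5 has discriminant −11 < 0 and is irreducible over ℤ.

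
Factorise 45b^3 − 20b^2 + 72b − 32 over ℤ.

Group as (45b^3 + 72b) + (−20b^2 − 32) = 9b(5b^2 + 8) − 4(5b^2 + 8).
Both groups share the factor (5b^2 + 8).

(9b − 4)(5b^2 + 8)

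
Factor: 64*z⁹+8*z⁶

8*z⁶*(2*z+1)*(4*z²−2*z+1)

Every term has a factor of 8*z⁶; factoring it out leaves 8*z³+1.
Recognize a sum of cubes with the parts 1 and 2*z.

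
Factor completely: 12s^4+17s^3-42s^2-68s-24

By the rational root theorem, s = -3/4 is a root, so (4s+3) divides it; the quotient is 3s^3+2s^2-12s-8.
Then s = -2 is a root, giving the factor (s+2) and quotient 3s^2-4s-4.
The remaining quadratic factors as (3s+2)(s-2).

(3s+2)(4s+3)(s+2)(s-2)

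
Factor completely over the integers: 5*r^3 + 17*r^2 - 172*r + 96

(5*r - 3)*(r + 8)*(r - 4)

Among the possible rational roots, r = 3/5 is a root, so (5*r - 3) divides it; the quotient is r^2 + 4*r - 32.
The remaining quadratic factors as (r + 8)(r - 4).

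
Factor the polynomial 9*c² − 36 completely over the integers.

9*(c + 2)*(c − 2)

Every term has a factor of 9. Then c² − 4 = (c)² − (2)².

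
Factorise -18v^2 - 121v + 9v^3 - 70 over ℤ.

(3v + 2)(3v + 7)(v - 5)

Among the possible rational roots, v = 5 is a root, so (v - 5) divides it; the quotient is 9v^2 + 27v + 14.
The remaining quadratic factors as (3v + 2)(3v + 7).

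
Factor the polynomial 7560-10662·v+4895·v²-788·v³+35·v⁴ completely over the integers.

(5·v-9)·(7·v-12)·(v-14)·(v-5)

Testing divisors of the constant over divisors of the leading coefficient, v = 9/5 is a root, so (5·v-9) is a factor; dividing leaves 7·v³-145·v²+718·v-840.
Next, v = 12/7 is a root, giving the factor (7·v-12) and quotient v²-19·v+70.
The remaining quadratic factors as (v-14)(v-5).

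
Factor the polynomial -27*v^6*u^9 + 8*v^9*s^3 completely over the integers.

Every term has a factor of v^6; factoring it out leaves 8*v^3*s^3 - 27*u^9.
Recognize a difference of cubes with the parts 2*v*s and 3*u^3.

v^6*(2*v*s - 3*u^3)*(4*v^2*s^2 + 6*v*u^3*s + 9*u^6)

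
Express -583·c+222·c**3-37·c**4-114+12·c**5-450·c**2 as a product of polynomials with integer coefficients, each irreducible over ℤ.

Among the possible rational roots, c = -1/4 is a root, so (4·c+1) divides it; the quotient is 3·c**4-10·c**3+58·c**2-127·c-114.
Continuing, c = 3 is a root, so (c-3) divides it; the quotient is 3·c**3-c**2+55·c+38.
Next, c = -2/3 is a root, so (3·c+2) divides it; the quotient is c**2-c+19.
The quadratic c**2-c+19 has discriminant -75 < 0 and is irreducible over ℤ.

(3·c+2)·(4·c+1)·(c-3)·(c**2-c+19)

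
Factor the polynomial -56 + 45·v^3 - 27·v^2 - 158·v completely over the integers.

Testing divisors of the constant over divisors of the leading coefficient, v = -2/5 is a root, so (5·v + 2) is a factor; dividing leaves 9·v^2 - 9·v - 28.
The remaining quadratic factors as (3·v - 7)(3·v + 4).

(3·v + 4)·(3·v - 7)·(5·v + 2)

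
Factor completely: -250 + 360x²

Every term has a factor of 10. Then 36x² - 25 = (6x)² − (5)².

10(6x + 5)(6x - 5)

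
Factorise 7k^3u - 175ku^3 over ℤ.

7ku(k + 5u)(k - 5u)

Pull out the common factor 7ku; k^2 - 25u^2 is a difference of squares.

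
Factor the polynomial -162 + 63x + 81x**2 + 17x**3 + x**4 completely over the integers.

Testing divisors of the constant over divisors of the leading coefficient, x = 1 is a root, so (x - 1) is a factor; dividing leaves x**3 + 18x**2 + 99x + 162.
Next, x = -6 is a root, so (x + 6) divides it; the quotient is x**2 + 12x + 27.
The remaining quadratic factors as (x + 9)(x + 3).

(x + 3)(x + 6)(x + 9)(x - 1)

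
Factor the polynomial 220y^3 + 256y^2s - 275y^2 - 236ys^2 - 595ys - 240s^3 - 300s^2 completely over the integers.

Group: 11y(20y^2 - 4ys - 25y - 16s^2 - 20s) + 15s(20y^2 - 4ys - 25y - 16s^2 - 20s); both groups contain (20y^2 - 4ys - 25y - 16s^2 - 20s), so (11y + 15s) is a factor with cofactor 20y^2 - 4ys - 25y - 16s^2 - 20s.
The cofactor groups again: 20y^2 - 4ys - 25y - 16s^2 - 20s = 4y(5y + 4s) + (-4s - 5)(5y + 4s); both groups contain (5y + 4s), giving (4y - 4s - 5)(5y + 4s).

(4y - 4s - 5)(11y + 15s)(5y + 4s)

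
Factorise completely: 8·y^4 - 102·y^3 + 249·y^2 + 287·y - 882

(2·y - 7)·(4·y + 7)·(y - 2)·(y - 9)

Trying the rational-root candidates, y = -7/4 is a root, so (4·y + 7) divides it; the quotient is 2·y^3 - 29·y^2 + 113·y - 126.
Next, y = 7/2 is a root, so (2·y - 7) is a factor; dividing leaves y^2 - 11·y + 18.
The remaining quadratic factors as (y - 2)(y - 9).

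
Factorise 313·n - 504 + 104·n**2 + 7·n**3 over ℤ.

Testing divisors of the constant over divisors of the leading coefficient, n = -9 is a root, giving the factor (n + 9) and quotient 7·n**2 + 41·n - 56.
The remaining quadratic factors as (n + 7)(7·n - 8).

(7·n - 8)·(n + 7)·(n + 9)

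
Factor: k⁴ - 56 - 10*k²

(k² + 4)*(k² - 14)

Substitute u = k² to get a quadratic in u, then factor.
k² + 4 is irreducible over ℤ (sum of squares).
k² - 14 is irreducible over ℤ (14 is not a perfect square).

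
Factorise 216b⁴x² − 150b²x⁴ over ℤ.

Every term has a factor of 6b²x². Then 36b² − 25x² = (6b)² − (5x)².

6b²x²(6b + 5x)(6b − 5x)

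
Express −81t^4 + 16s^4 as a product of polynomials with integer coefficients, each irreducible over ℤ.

Write as (4s^2)² − (9t^2)², then factor 4s^2 − 9t^2 once more.

(2s + 3t)(2s − 3t)(4s^2 + 9t^2)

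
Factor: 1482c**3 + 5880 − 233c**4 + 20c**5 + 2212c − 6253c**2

(4c + 3)(5c − 7)(c − 7)(c**2 − 4c + 40)

By the rational root theorem, c = −3/4 is a root, giving the factor (4c + 3) and quotient 5c**4 − 62c**3 + 417c**2 − 1876c + 1960.
Continuing, c = 7 is a root, so (c − 7) is a factor; dividing leaves 5c**3 − 27c**2 + 228c − 280.
Then c = 7/5 is a root, so (5c − 7) divides it; the quotient is c**2 − 4c + 40.
The quadratic c**2 − 4c + 40 has discriminant −144 < 0 and is irreducible over ℤ.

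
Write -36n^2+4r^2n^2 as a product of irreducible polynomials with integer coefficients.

4n^2(r+3)(r-3)

Factor out 4n^2 first: what remains is r^2-9.
Recognize a difference of squares with the parts r and 3.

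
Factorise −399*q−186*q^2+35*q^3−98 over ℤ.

(5*q+7)*(7*q+2)*(q−7)

Testing divisors of the constant over divisors of the leading coefficient, q = 7 is a root, so (q−7) divides it; the quotient is 35*q^2+59*q+14.
The remaining quadratic factors as (5*q+7)(7*q+2).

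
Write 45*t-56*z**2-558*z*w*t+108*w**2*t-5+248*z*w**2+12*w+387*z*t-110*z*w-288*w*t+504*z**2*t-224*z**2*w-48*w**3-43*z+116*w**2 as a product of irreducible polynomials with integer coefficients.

Group: 4*w*(-56*z**2+62*z*w-43*z-12*w**2+32*w-5) + (-9*t+1)*(-56*z**2+62*z*w-43*z-12*w**2+32*w-5); both groups contain (-56*z**2+62*z*w-43*z-12*w**2+32*w-5), so (4*w-9*t+1) is a factor with cofactor -56*z**2+62*z*w-43*z-12*w**2+32*w-5.
The cofactor groups again: -56*z**2+62*z*w-43*z-12*w**2+32*w-5 = -7*z*(8*z-2*w+5) + (6*w-1)*(8*z-2*w+5); both groups contain (8*z-2*w+5), giving -(7*z-6*w+1)*(8*z-2*w+5).

-(8*z-2*w+5)*(7*z-6*w+1)*(4*w-9*t+1)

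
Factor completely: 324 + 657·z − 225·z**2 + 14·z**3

Among the possible rational roots, z = 9/2 is a root, giving the factor (2·z − 9) and quotient 7·z**2 − 81·z − 36.
The remaining quadratic factors as (z − 12)(7·z + 3).

(2·z − 9)·(7·z + 3)·(z − 12)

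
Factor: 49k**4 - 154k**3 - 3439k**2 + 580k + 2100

(7k + 5)(7k - 6)(k + 7)(k - 10)

Testing divisors of the constant over divisors of the leading coefficient, k = 10 is a root, so (k - 10) is a factor; dividing leaves 49k**3 + 336k**2 - 79k - 210.
Then k = 6/7 is a root, so (7k - 6) is a factor; dividing leaves 7k**2 + 54k + 35.
The remaining quadratic factors as (7k + 5)(k + 7).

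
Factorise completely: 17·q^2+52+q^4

Substitute u = q^2 to get a quadratic in u, then factor.
q^2+13 is irreducible over ℤ (always positive, so no real roots).
q^2+4 is irreducible over ℤ (sum of squares).

(q^2+13)·(q^2+4)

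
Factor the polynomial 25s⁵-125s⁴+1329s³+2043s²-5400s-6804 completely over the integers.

(5s+6)(5s+9)(s-2)(s²-6s+63)

Among the possible rational roots, s = -9/5 is a root, so (5s+9) divides it; the quotient is 5s⁴-34s³+327s²-180s-756.
Then s = 2 is a root, so (s-2) is a factor; dividing leaves 5s³-24s²+279s+378.
Then s = -6/5 is a root, so (5s+6) divides it; the quotient is s²-6s+63.
The quadratic s²-6s+63 has discriminant -216 < 0 and is irreducible over ℤ.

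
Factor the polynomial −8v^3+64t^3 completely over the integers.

Pull out the common factor 8, leaving −v^3+8t^3.
Recognize a difference of cubes with the parts 2t and v.

−8(v−2t)(v^2+2vt+4t^2)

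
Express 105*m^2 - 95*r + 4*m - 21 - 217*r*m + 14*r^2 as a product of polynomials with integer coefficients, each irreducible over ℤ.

Group: r*(14*r - 7*m + 3) + (-15*m - 7)*(14*r - 7*m + 3); both groups contain (14*r - 7*m + 3).

(r - 15*m - 7)*(14*r - 7*m + 3)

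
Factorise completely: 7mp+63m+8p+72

Group as (7mp+63m) + (8p+72) = 7m(p+9) + 8(p+9).
Both groups share the factor (p+9).

(7m+8)(p+9)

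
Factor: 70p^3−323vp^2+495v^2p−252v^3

Group: 3v(−84v^2+109vp−35p^2) − 2p(−84v^2+109vp−35p^2); both groups contain (−84v^2+109vp−35p^2), so (3v−2p) is a factor with cofactor −84v^2+109vp−35p^2.
The cofactor groups again: −84v^2+109vp−35p^2 = −7v(12v−7p) + 5p(12v−7p); both groups contain (12v−7p), giving −(7v−5p)(12v−7p).

−(3v−2p)(7v−5p)(12v−7p)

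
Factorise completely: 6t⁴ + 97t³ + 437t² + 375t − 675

Testing divisors of the constant over divisors of the leading coefficient, t = −3 is a root, so (t + 3) is a factor; dividing leaves 6t³ + 79t² + 200t − 225.
Continuing, t = −5 is a root, giving the factor (t + 5) and quotient 6t² + 49t − 45.
The remaining quadratic factors as (6t − 5)(t + 9).

(6t − 5)(t + 3)(t + 5)(t + 9)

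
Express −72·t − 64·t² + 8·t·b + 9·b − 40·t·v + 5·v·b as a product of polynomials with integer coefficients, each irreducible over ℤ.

−(8·t − b)·(8·t + 5·v + 9)

Group: −8·t·(8·t + 5·v + 9) + b·(8·t + 5·v + 9); both groups contain (8·t + 5·v + 9).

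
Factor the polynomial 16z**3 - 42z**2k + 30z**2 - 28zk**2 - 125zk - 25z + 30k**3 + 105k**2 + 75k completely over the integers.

Group: z(16z**2 + 6zk + 30z - 10k**2 - 35k - 25) - 3k(16z**2 + 6zk + 30z - 10k**2 - 35k - 25); both groups contain (16z**2 + 6zk + 30z - 10k**2 - 35k - 25), so (z - 3k) is a factor with cofactor 16z**2 + 6zk + 30z - 10k**2 - 35k - 25.
The cofactor groups again: 16z**2 + 6zk + 30z - 10k**2 - 35k - 25 = 2z(8z - 5k - 5) + (2k + 5)(8z - 5k - 5); both groups contain (8z - 5k - 5), giving (2z + 2k + 5)(8z - 5k - 5).

(z - 3k)(8z - 5k - 5)(2z + 2k + 5)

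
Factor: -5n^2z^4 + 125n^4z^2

Pull out the common factor 5n^2z^2; 25n^2 - z^2 is a difference of squares.

5n^2z^2(5n + z)(5n - z)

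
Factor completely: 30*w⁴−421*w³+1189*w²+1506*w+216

Among the possible rational roots, w = −1/6 is a root, giving the factor (6*w+1) and quotient 5*w³−71*w²+210*w+216.
Next, w = 9 is a root, so (w−9) is a factor; dividing leaves 5*w²−26*w−24.
The remaining quadratic factors as (w−6)(5*w+4).

(5*w+4)*(6*w+1)*(w−6)*(w−9)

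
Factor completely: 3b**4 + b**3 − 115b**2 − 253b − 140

Testing divisors of the constant over divisors of the leading coefficient, b = −4/3 is a root, so (3b + 4) divides it; the quotient is b**3 − b**2 − 37b − 35.
Then b = −1 is a root, giving the factor (b + 1) and quotient b**2 − 2b − 35.
The remaining quadratic factors as (b + 5)(b − 7).

(3b + 4)(b + 1)(b + 5)(b − 7)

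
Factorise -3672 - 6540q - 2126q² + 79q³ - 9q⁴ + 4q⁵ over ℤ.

(4q + 3)(q + 2)(q - 9)(q² + 4q + 68)

Testing divisors of the constant over divisors of the leading coefficient, q = 9 is a root, so (q - 9) divides it; the quotient is 4q⁴ + 27q³ + 322q² + 772q + 408.
Next, q = -3/4 is a root, so (4q + 3) is a factor; dividing leaves q³ + 6q² + 76q + 136.
Continuing, q = -2 is a root, giving the factor (q + 2) and quotient q² + 4q + 68.
The quadratic q² + 4q + 68 has discriminant -256 < 0 and is irreducible over ℤ.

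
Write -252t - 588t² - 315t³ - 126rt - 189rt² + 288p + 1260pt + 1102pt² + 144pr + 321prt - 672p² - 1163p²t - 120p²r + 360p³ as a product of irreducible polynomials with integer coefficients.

Group: 5p(72p² - 24pr - 103pt - 48p + 21rt + 35t² + 42t) + (-9t - 6)(72p² - 24pr - 103pt - 48p + 21rt + 35t² + 42t); both groups contain (72p² - 24pr - 103pt - 48p + 21rt + 35t² + 42t), so (5p - 9t - 6) is a factor with cofactor 72p² - 24pr - 103pt - 48p + 21rt + 35t² + 42t.
The cofactor groups again: 72p² - 24pr - 103pt - 48p + 21rt + 35t² + 42t = 9p(8p - 7t) + (-3r - 5t - 6)(8p - 7t); both groups contain (8p - 7t), giving (9p - 3r - 5t - 6)(8p - 7t).

(5p - 9t - 6)(8p - 7t)(9p - 3r - 5t - 6)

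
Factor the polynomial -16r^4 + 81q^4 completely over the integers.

Difference of squares twice: with A = 3q and B = 2r, A⁴ − B⁴ = (A² − B²)(A² + B²), and A² − B² factors again.

(3q + 2r)(3q - 2r)(9q^2 + 4r^2)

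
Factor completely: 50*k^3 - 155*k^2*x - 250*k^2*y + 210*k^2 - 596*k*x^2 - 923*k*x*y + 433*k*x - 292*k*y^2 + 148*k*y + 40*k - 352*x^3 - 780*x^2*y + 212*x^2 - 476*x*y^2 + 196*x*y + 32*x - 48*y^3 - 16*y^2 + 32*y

(2*k - 11*x - 12*y + 8)*(5*k + 4*x + 4*y)*(5*k + 8*x + y + 1)

Group: 2*k*(25*k^2 + 60*k*x + 25*k*y + 5*k + 32*x^2 + 36*x*y + 4*x + 4*y^2 + 4*y) + (-11*x - 12*y + 8)*(25*k^2 + 60*k*x + 25*k*y + 5*k + 32*x^2 + 36*x*y + 4*x + 4*y^2 + 4*y); both groups contain (25*k^2 + 60*k*x + 25*k*y + 5*k + 32*x^2 + 36*x*y + 4*x + 4*y^2 + 4*y), so (2*k - 11*x - 12*y + 8) is a factor with cofactor 25*k^2 + 60*k*x + 25*k*y + 5*k + 32*x^2 + 36*x*y + 4*x + 4*y^2 + 4*y.
The cofactor groups again: 25*k^2 + 60*k*x + 25*k*y + 5*k + 32*x^2 + 36*x*y + 4*x + 4*y^2 + 4*y = 5*k*(5*k + 4*x + 4*y) + (8*x + y + 1)*(5*k + 4*x + 4*y); both groups contain (5*k + 4*x + 4*y), giving (5*k + 8*x + y + 1)*(5*k + 4*x + 4*y).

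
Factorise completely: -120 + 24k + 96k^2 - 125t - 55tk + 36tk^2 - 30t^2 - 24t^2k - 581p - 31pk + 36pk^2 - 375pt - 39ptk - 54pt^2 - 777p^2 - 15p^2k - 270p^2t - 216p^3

-(8p + 2t - 3k + 3)(3p + 3t + 8)(9p + 4k + 5)

Group: 9p(-24p^2 - 30pt + 9pk - 73p - 6t^2 + 9tk - 25t + 24k - 24) + (4k + 5)(-24p^2 - 30pt + 9pk - 73p - 6t^2 + 9tk - 25t + 24k - 24); both groups contain (-24p^2 - 30pt + 9pk - 73p - 6t^2 + 9tk - 25t + 24k - 24), so (9p + 4k + 5) is a factor with cofactor -24p^2 - 30pt + 9pk - 73p - 6t^2 + 9tk - 25t + 24k - 24.
The cofactor groups again: -24p^2 - 30pt + 9pk - 73p - 6t^2 + 9tk - 25t + 24k - 24 = -3p(8p + 2t - 3k + 3) + (-3t - 8)(8p + 2t - 3k + 3); both groups contain (8p + 2t - 3k + 3), giving -(3p + 3t + 8)(8p + 2t - 3k + 3).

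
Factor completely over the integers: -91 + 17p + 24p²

Need a pair with product 24·(-91) = -2184 and sum 17: that's 56 and -39.
Split the middle term: 24p² + 56p - 39p - 91 = 8p(3p + 7) - 13(3p + 7).

(3p + 7)(8p - 13)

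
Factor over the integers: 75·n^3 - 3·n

3·n·(5·n + 1)·(5·n - 1)

Every term has a factor of 3·n. Then 25·n^2 - 1 = (5·n)² − (1)².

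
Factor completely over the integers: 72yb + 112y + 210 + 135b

(8y + 15)(9b + 14)

Group as (72yb + 112y) + (135b + 210) = 8y(9b + 14) + 15(9b + 14).
Both groups share the factor (9b + 14).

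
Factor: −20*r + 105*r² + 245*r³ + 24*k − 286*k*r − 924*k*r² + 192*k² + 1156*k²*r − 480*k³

Group: 10*k*(−48*k² + 82*k*r + 24*k − 35*r² − 20*r) + (−7*r + 1)*(−48*k² + 82*k*r + 24*k − 35*r² − 20*r); both groups contain (−48*k² + 82*k*r + 24*k − 35*r² − 20*r), so (10*k − 7*r + 1) is a factor with cofactor −48*k² + 82*k*r + 24*k − 35*r² − 20*r.
The cofactor groups again: −48*k² + 82*k*r + 24*k − 35*r² − 20*r = −6*k*(8*k − 7*r − 4) + 5*r*(8*k − 7*r − 4); both groups contain (8*k − 7*r − 4), giving −(6*k − 5*r)*(8*k − 7*r − 4).

−(10*k − 7*r + 1)*(6*k − 5*r)*(8*k − 7*r − 4)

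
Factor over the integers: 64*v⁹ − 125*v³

Every term has a factor of v³; factoring it out leaves 64*v⁶ − 125.
Recognize a difference of cubes with the parts 4*v² and 5.

v³*(4*v² − 5)*(16*v⁴ + 20*v² + 25)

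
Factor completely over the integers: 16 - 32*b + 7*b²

Need a pair with product 7·16 = 112 and sum -32: that's -28 and -4.
Split the middle term: 7*b² - 28*b - 4*b + 16 = 7*b*(b - 4) - 4*(b - 4).

(7*b - 4)*(b - 4)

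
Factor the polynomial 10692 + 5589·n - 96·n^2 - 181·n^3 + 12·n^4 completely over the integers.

Testing divisors of the constant over divisors of the leading coefficient, n = 9 is a root, so (n - 9) is a factor; dividing leaves 12·n^3 - 73·n^2 - 753·n - 1188.
Next, n = 12 is a root, giving the factor (n - 12) and quotient 12·n^2 + 71·n + 99.
The remaining quadratic factors as (4·n + 9)(3·n + 11).

(3·n + 11)·(4·n + 9)·(n - 12)·(n - 9)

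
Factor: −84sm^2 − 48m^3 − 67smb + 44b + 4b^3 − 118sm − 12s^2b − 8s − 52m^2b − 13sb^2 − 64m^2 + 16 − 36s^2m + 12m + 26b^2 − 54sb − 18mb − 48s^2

−(4s + 4m − b − 2)(3s + 4m + 4b + 2)(3m + b + 4)

Group: 3s(−12sm − 4sb − 16s − 12m^2 − mb − 10m + b^2 + 6b + 8) + (4m + 4b + 2)(−12sm − 4sb − 16s − 12m^2 − mb − 10m + b^2 + 6b + 8); both groups contain (−12sm − 4sb − 16s − 12m^2 − mb − 10m + b^2 + 6b + 8), so (3s + 4m + 4b + 2) is a factor with cofactor −12sm − 4sb − 16s − 12m^2 − mb − 10m + b^2 + 6b + 8.
The cofactor groups again: −12sm − 4sb − 16s − 12m^2 − mb − 10m + b^2 + 6b + 8 = −3m(4s + 4m − b − 2) + (−b − 4)(4s + 4m − b − 2); both groups contain (4s + 4m − b − 2), giving −(3m + b + 4)(4s + 4m − b − 2).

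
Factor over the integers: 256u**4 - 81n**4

(4u - 3n)(4u + 3n)(16u**2 + 9n**2)

Write as (16u**2)² − (9n**2)², then factor 16u**2 - 9n**2 once more.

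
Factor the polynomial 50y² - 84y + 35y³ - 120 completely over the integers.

Group as (35y³ - 84y) + (50y² - 120) = 7y(5y² - 12) + 10(5y² - 12).
Both groups share the factor (5y² - 12).

(7y + 10)(5y² - 12)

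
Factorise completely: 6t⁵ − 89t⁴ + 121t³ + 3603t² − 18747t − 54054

Testing divisors of the constant over divisors of the leading coefficient, t = −6 is a root, so (t + 6) is a factor; dividing leaves 6t⁴ − 125t³ + 871t² − 1623t − 9009.
Next, t = 11 is a root, so (t − 11) divides it; the quotient is 6t³ − 59t² + 222t + 819.
Then t = −13/6 is a root, so (6t + 13) divides it; the quotient is t² − 12t + 63.
The quadratic t² − 12t + 63 has discriminant −108 < 0 and is irreducible over ℤ.

(6t + 13)(t + 6)(t − 11)(t² − 12t + 63)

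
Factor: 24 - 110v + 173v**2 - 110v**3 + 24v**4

Among the possible rational roots, v = 3/4 is a root, so (4v - 3) is a factor; dividing leaves 6v**3 - 23v**2 + 26v - 8.
Next, v = 1/2 is a root, so (2v - 1) is a factor; dividing leaves 3v**2 - 10v + 8.
The remaining quadratic factors as (v - 2)(3v - 4).

(2v - 1)(3v - 4)(4v - 3)(v - 2)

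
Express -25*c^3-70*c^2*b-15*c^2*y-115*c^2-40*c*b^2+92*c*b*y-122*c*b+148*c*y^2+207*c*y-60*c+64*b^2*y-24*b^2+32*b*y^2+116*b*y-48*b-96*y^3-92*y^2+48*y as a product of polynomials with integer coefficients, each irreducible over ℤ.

Group: 5*c*(-5*c^2-14*c*b-11*c*y-20*c-8*b^2-4*b*y-16*b+12*y^2+16*y) + (-8*y+3)*(-5*c^2-14*c*b-11*c*y-20*c-8*b^2-4*b*y-16*b+12*y^2+16*y); both groups contain (-5*c^2-14*c*b-11*c*y-20*c-8*b^2-4*b*y-16*b+12*y^2+16*y), so (5*c-8*y+3) is a factor with cofactor -5*c^2-14*c*b-11*c*y-20*c-8*b^2-4*b*y-16*b+12*y^2+16*y.
The cofactor groups again: -5*c^2-14*c*b-11*c*y-20*c-8*b^2-4*b*y-16*b+12*y^2+16*y = -5*c*(c+2*b+3*y+4) + (-4*b+4*y)*(c+2*b+3*y+4); both groups contain (c+2*b+3*y+4), giving -(5*c+4*b-4*y)*(c+2*b+3*y+4).

-(c+2*b+3*y+4)*(5*c+4*b-4*y)*(5*c-8*y+3)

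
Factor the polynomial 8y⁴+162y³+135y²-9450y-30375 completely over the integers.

(2y-15)(4y+15)(y+15)(y+9)

Testing divisors of the constant over divisors of the leading coefficient, y = -15 is a root, giving the factor (y+15) and quotient 8y³+42y²-495y-2025.
Continuing, y = -15/4 is a root, giving the factor (4y+15) and quotient 2y²+3y-135.
The remaining quadratic factors as (y+9)(2y-15).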